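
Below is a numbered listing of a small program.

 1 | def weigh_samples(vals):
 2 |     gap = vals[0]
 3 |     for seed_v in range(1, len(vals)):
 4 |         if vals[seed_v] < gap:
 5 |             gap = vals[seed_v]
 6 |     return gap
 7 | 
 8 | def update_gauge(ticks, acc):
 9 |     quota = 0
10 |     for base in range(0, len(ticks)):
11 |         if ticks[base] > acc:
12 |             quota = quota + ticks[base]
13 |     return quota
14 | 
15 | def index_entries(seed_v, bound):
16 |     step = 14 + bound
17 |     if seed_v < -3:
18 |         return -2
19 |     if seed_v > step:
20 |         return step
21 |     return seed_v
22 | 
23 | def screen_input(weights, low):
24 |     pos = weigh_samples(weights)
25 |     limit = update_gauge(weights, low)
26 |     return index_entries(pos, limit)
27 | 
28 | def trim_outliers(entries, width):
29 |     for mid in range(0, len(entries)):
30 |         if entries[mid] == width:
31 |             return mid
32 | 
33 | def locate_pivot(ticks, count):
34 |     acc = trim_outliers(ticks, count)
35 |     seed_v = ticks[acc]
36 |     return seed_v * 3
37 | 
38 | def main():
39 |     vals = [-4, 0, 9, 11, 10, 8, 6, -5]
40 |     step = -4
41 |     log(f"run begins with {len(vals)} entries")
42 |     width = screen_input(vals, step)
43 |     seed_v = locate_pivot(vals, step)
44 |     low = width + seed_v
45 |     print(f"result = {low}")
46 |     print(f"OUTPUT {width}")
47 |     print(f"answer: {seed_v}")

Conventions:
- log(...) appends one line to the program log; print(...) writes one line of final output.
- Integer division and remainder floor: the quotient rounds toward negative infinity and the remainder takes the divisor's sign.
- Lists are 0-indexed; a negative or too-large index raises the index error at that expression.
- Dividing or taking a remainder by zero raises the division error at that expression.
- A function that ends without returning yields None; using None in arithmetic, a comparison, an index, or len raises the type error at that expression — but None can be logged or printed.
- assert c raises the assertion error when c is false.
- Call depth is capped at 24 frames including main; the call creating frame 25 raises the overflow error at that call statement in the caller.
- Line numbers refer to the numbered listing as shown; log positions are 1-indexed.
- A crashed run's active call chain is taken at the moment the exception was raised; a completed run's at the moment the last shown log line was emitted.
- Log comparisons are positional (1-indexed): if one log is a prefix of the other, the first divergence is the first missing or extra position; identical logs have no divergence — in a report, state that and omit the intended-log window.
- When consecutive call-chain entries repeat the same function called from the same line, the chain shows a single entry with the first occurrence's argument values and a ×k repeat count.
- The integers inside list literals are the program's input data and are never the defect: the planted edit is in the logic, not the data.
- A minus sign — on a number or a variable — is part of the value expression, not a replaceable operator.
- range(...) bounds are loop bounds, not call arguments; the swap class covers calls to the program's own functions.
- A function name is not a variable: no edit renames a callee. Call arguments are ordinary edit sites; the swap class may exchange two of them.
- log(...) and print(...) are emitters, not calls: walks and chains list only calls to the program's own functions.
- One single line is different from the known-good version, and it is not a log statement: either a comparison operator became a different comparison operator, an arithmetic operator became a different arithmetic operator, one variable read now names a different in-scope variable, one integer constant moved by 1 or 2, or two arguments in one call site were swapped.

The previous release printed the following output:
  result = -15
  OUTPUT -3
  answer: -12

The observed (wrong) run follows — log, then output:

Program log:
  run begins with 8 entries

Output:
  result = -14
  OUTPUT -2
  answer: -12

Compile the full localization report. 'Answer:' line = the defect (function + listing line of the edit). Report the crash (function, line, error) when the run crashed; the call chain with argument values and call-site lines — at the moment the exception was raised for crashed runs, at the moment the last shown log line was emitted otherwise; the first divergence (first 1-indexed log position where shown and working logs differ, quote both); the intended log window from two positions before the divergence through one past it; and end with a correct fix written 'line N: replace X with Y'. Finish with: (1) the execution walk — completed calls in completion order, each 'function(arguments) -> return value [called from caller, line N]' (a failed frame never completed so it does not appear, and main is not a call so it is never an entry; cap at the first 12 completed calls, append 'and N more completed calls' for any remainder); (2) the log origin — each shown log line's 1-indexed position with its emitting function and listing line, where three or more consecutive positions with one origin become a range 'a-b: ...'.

Answer: the defect is in index_entries at line 18.
Core observation: The logs agree in full; only the final output differs.
Call chain: main.
First divergence: none — the logs agree in full.
Execution walk:
  weigh_samples([-4, 0, 9, 11, 10, 8, 6, -5]) -> -5  [called from screen_input, line 24]
  update_gauge([-4, 0, 9, 11, 10, 8, 6, -5], -4) -> 44  [called from screen_input, line 25]
  index_entries(-5, 44) -> -2  [called from screen_input, line 26]
  screen_input([-4, 0, 9, 11, 10, 8, 6, -5], -4) -> -2  [called from main, line 42]
  trim_outliers([-4, 0, 9, 11, 10, 8, 6, -5], -4) -> 0  [called from locate_pivot, line 34]
  locate_pivot([-4, 0, 9, 11, 10, 8, 6, -5], -4) -> -12  [called from main, line 43]
Log origin:
  1: from main, line 41
A correct fix: line 18: replace `-2` with `-3`.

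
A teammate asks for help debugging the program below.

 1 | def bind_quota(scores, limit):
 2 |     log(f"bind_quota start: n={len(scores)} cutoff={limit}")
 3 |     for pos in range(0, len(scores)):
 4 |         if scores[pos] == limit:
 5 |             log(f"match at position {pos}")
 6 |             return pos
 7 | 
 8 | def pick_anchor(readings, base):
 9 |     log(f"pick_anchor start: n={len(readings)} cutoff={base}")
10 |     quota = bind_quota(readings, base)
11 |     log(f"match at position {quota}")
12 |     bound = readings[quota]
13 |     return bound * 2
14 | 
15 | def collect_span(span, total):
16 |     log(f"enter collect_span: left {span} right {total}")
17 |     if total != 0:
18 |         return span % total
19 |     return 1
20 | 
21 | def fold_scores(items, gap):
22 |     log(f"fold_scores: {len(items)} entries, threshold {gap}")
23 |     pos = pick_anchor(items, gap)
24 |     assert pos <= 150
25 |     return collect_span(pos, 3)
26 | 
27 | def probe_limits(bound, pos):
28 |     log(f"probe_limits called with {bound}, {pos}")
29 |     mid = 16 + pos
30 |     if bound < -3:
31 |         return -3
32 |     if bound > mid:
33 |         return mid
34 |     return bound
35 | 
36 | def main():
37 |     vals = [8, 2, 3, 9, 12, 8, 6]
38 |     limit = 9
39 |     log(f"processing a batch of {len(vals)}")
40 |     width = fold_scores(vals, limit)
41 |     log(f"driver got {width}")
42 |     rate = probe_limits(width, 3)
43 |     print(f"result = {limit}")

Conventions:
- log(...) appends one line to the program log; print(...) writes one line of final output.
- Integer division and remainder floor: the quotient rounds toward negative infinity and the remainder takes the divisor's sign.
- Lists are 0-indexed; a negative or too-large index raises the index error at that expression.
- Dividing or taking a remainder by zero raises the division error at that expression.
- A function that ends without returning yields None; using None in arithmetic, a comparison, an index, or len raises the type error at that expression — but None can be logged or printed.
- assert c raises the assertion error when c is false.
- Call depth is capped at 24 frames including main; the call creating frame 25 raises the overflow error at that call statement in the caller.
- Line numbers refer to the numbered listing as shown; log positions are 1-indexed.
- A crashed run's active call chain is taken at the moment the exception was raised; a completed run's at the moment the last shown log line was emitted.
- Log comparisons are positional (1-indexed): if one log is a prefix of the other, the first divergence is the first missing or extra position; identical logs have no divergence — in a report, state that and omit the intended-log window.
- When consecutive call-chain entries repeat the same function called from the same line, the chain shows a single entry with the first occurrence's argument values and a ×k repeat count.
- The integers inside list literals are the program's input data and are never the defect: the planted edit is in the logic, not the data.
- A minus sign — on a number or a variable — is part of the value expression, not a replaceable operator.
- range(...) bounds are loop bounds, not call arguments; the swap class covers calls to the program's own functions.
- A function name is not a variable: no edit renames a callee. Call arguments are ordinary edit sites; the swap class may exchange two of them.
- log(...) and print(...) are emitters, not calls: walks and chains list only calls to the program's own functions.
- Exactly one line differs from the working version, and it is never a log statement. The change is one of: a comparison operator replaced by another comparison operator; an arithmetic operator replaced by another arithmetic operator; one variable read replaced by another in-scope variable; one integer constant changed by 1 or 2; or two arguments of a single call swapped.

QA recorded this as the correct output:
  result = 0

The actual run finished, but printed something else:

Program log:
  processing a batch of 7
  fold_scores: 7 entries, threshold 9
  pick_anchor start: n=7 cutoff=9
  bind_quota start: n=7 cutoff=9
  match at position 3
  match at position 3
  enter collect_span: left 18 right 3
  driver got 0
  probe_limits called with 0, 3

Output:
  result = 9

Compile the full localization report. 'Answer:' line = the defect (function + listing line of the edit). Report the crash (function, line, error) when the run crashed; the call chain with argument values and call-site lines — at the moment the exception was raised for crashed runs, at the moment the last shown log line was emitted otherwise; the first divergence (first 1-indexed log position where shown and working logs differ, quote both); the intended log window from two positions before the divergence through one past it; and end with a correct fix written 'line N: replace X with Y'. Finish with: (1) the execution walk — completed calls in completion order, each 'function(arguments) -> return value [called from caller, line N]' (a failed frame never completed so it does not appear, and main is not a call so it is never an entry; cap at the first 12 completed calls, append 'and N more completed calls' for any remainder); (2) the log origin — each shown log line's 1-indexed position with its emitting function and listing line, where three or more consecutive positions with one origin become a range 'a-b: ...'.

Answer: the defect is in main at line 43.
Key observation: No log line changed; the fault shows up purely in the output.
Call chain: main -> probe_limits(0, 3) (called at line 42).
First divergence: none; the two logs match at every position.
Execution walk:
  bind_quota([8, 2, 3, 9, 12, 8, 6], 9) -> 3  [called from pick_anchor, line 10]
  pick_anchor([8, 2, 3, 9, 12, 8, 6], 9) -> 18  [called from fold_scores, line 23]
  collect_span(18, 3) -> 0  [called from fold_scores, line 25]
  fold_scores([8, 2, 3, 9, 12, 8, 6], 9) -> 0  [called from main, line 40]
  probe_limits(0, 3) -> 0  [called from main, line 42]
Log line origins:
  1: logged in main at line 39
  2: logged in fold_scores at line 22
  3: logged in pick_anchor at line 9
  4: logged in bind_quota at line 2
  5: logged in bind_quota at line 5
  6: logged in pick_anchor at line 11
  7: logged in collect_span at line 16
  8: logged in main at line 41
  9: logged in probe_limits at line 28
A correct fix: line 43: replace `limit` with `rate`.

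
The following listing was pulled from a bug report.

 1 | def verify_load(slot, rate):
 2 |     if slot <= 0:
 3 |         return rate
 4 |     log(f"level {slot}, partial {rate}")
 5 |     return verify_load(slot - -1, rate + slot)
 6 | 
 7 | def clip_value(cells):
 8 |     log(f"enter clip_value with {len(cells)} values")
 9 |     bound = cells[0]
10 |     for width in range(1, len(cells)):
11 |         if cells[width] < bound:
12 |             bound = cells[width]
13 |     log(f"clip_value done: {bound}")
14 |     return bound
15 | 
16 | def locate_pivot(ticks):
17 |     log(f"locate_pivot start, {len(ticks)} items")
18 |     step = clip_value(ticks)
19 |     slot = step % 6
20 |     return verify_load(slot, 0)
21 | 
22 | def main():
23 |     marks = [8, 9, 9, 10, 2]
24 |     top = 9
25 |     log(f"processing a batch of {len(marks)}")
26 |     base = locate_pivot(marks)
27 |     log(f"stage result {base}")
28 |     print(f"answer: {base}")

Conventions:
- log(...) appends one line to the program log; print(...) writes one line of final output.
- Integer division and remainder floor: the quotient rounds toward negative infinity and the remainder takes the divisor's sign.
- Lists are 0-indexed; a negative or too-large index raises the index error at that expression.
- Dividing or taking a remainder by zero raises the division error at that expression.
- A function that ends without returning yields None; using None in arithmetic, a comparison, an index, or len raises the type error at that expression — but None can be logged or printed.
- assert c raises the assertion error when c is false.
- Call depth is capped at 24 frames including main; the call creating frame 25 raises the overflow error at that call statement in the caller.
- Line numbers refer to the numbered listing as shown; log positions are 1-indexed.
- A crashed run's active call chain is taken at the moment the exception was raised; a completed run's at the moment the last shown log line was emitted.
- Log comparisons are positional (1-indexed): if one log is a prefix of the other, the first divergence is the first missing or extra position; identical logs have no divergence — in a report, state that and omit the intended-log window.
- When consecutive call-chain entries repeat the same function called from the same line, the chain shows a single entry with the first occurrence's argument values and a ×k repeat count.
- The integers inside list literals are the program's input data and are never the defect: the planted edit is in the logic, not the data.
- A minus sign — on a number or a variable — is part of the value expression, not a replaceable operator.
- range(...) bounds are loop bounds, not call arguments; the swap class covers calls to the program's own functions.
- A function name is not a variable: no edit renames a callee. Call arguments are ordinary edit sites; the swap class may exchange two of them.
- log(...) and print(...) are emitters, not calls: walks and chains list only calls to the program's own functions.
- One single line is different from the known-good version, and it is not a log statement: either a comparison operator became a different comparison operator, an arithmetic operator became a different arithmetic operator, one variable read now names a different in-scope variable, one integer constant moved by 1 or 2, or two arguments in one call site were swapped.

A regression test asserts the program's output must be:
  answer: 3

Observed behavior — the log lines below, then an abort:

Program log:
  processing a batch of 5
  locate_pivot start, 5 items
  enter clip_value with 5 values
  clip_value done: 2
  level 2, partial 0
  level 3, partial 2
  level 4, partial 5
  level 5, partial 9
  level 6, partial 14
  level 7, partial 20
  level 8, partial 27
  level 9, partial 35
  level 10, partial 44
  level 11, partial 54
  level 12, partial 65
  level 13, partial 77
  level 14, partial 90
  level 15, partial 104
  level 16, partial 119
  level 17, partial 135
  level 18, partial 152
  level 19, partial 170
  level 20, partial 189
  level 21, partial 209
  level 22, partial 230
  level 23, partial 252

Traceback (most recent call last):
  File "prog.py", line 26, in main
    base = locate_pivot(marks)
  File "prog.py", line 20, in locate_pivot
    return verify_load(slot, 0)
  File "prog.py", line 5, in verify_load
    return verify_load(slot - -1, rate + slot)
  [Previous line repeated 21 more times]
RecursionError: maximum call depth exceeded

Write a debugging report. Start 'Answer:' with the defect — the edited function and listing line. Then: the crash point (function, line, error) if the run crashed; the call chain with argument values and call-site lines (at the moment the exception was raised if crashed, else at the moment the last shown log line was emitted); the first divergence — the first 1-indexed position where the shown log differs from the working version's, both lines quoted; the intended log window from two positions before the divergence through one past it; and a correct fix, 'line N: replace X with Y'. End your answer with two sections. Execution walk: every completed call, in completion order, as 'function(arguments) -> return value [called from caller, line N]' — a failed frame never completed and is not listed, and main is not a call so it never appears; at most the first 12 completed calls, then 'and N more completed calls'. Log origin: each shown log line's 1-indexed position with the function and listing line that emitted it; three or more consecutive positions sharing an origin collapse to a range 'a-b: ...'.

Answer: the defect is in verify_load at line 5.
Core observation: At log position 6 the runs split — shown 'level 3, partial 2', but the working version logs 'level 1, partial 2'.
Crash: verify_load, line 5, RecursionError.
Call chain: main -> locate_pivot([8, 9, 9, 10, 2]) (called at line 26) -> verify_load(2, 0) (called at line 20) -> verify_load(3, 2) (called at line 5) ×21.
First divergence: position 6; shown 'level 3, partial 2' vs intended 'level 1, partial 2'.
Intended log window:
  4: clip_value done: 2
  5: level 2, partial 0
  6: level 1, partial 2
  7: stage result 3
Execution walk:
  clip_value([8, 9, 9, 10, 2]) -> 2  [called from locate_pivot, line 18]
Log line origins:
  1 — main, line 25
  2 — locate_pivot, line 17
  3 — clip_value, line 8
  4 — clip_value, line 13
  5-26 — verify_load, line 4
A correct fix: line 5: replace `-1` with `1`.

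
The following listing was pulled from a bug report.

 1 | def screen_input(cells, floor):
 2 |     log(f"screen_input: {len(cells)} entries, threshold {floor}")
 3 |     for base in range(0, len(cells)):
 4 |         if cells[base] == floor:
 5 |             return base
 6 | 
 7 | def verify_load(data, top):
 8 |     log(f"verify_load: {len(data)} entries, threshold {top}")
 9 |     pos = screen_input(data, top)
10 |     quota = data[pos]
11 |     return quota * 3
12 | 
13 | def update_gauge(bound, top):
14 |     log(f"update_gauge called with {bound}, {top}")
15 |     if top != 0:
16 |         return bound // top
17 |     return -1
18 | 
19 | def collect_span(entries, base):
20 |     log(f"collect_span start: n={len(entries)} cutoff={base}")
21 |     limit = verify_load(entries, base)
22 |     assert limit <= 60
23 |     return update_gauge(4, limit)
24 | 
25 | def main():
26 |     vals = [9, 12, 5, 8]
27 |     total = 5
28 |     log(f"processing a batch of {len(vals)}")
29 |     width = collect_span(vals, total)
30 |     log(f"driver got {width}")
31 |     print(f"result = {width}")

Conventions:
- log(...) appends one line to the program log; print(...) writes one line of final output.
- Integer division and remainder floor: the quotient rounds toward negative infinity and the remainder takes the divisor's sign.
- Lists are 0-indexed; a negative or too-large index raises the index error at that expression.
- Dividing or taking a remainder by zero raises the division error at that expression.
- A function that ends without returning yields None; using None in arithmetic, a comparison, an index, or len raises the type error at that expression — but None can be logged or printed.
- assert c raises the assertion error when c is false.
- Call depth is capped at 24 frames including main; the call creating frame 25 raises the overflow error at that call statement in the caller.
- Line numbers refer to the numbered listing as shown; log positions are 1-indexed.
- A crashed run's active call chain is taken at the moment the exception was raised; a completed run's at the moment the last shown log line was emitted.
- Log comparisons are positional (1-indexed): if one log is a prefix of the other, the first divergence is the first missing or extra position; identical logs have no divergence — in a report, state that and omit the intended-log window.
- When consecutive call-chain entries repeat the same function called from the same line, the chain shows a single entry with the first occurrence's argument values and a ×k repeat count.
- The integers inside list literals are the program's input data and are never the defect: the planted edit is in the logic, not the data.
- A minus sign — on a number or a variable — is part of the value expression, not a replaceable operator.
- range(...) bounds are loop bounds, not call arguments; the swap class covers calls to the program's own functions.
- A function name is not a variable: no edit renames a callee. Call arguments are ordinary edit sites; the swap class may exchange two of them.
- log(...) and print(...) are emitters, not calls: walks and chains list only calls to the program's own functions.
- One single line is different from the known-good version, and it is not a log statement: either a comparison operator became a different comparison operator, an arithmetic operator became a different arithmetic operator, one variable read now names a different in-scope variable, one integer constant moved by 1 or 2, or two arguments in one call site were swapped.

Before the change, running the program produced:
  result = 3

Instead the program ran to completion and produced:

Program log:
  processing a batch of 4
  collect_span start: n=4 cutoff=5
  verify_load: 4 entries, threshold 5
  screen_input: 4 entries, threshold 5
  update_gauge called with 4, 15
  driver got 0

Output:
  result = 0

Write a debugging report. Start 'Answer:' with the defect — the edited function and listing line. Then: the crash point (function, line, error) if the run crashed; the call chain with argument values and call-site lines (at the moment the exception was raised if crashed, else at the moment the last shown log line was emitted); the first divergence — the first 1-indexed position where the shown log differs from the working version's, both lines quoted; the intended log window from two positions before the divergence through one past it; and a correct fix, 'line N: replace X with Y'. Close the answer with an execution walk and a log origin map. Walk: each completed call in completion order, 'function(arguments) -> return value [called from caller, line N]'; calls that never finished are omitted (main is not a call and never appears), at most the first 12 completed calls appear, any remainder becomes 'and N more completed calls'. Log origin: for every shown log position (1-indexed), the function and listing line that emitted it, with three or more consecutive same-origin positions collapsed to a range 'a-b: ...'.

Answer: the defect is in collect_span at line 23.
Core observation: The earliest visible damage is log position 5 — 'update_gauge called with 4, 15' rather than the intended 'update_gauge called with 15, 4'.
Call chain: main.
First divergence: position 5 — the shown line 'update_gauge called with 4, 15' should read 'update_gauge called with 15, 4'.
Intended log window:
  3: verify_load: 4 entries, threshold 5
  4: screen_input: 4 entries, threshold 5
  5: update_gauge called with 15, 4
  6: driver got 3
Execution walk:
  screen_input([9, 12, 5, 8], 5) -> 2  [called from verify_load, line 9]
  verify_load([9, 12, 5, 8], 5) -> 15  [called from collect_span, line 21]
  update_gauge(4, 15) -> 0  [called from collect_span, line 23]
  collect_span([9, 12, 5, 8], 5) -> 0  [called from main, line 29]
Origin of each log line:
  1: emitted by main (line 28)
  2: emitted by collect_span (line 20)
  3: emitted by verify_load (line 8)
  4: emitted by screen_input (line 2)
  5: emitted by update_gauge (line 14)
  6: emitted by main (line 30)
A correct fix: line 23: replace `update_gauge(4, limit)` with `update_gauge(limit, 4)`.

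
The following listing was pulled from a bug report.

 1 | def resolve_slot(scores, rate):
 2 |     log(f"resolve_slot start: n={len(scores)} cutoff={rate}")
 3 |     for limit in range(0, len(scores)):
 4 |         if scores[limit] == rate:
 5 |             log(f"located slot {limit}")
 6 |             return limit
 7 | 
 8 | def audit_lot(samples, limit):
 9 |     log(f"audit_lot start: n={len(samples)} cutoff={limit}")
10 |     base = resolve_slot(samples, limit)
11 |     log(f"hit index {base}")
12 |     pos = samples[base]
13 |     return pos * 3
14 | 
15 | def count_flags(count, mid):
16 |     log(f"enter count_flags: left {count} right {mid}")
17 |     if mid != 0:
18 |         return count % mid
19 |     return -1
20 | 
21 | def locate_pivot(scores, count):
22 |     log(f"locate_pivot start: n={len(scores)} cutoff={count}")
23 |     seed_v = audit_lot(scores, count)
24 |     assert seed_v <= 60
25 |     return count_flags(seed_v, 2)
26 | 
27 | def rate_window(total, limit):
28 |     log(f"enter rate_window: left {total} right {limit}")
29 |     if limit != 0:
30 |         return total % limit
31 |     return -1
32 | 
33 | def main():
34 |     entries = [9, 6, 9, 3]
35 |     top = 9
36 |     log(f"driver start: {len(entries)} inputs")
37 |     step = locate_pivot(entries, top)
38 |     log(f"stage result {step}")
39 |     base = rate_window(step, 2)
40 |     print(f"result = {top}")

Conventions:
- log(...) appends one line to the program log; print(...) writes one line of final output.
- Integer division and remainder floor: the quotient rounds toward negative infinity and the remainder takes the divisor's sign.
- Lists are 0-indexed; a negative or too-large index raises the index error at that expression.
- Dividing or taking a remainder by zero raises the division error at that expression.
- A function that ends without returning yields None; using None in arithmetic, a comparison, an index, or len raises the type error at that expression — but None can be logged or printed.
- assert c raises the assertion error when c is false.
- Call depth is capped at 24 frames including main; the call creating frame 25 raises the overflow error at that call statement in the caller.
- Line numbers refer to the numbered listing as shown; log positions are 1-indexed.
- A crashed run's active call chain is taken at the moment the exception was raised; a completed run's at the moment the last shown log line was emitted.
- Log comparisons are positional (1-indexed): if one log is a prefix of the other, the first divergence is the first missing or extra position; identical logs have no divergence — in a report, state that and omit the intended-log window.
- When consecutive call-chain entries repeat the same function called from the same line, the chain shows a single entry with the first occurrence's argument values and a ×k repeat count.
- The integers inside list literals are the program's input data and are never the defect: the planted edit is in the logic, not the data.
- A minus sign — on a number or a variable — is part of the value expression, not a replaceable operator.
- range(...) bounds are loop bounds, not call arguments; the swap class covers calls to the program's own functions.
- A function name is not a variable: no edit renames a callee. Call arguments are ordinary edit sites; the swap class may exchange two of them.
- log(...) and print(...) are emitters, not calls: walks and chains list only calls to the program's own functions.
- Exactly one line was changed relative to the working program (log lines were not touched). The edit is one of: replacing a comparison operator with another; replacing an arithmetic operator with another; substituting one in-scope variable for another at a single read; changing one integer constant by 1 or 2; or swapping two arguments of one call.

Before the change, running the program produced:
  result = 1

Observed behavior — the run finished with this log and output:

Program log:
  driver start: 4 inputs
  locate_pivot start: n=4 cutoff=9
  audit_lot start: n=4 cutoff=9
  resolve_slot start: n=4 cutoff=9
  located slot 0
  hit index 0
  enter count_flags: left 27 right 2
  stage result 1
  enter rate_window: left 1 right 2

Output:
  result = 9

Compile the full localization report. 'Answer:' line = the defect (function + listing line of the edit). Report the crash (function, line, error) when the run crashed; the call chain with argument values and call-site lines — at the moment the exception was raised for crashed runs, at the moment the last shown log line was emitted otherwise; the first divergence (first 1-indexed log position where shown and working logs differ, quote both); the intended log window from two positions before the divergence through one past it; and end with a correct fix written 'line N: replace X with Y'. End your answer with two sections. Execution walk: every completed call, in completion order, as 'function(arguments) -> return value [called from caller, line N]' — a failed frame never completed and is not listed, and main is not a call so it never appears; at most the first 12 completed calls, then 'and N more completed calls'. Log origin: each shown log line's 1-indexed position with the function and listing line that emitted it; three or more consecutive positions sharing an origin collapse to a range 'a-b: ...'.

Answer: the defect is in main at line 40.
The tell: Log streams are identical — the defect surfaces only in the printed output.
Call chain: main -> rate_window(1, 2) (called at line 39).
First divergence: none — the logs agree in full.
Execution walk:
  resolve_slot([9, 6, 9, 3], 9) -> 0  [called from audit_lot, line 10]
  audit_lot([9, 6, 9, 3], 9) -> 27  [called from locate_pivot, line 23]
  count_flags(27, 2) -> 1  [called from locate_pivot, line 25]
  locate_pivot([9, 6, 9, 3], 9) -> 1  [called from main, line 37]
  rate_window(1, 2) -> 1  [called from main, line 39]
Origin of each log line:
  1: logged in main at line 36
  2: logged in locate_pivot at line 22
  3: logged in audit_lot at line 9
  4: logged in resolve_slot at line 2
  5: logged in resolve_slot at line 5
  6: logged in audit_lot at line 11
  7: logged in count_flags at line 16
  8: logged in main at line 38
  9: logged in rate_window at line 28
A correct fix: line 40: replace `top` with `base`.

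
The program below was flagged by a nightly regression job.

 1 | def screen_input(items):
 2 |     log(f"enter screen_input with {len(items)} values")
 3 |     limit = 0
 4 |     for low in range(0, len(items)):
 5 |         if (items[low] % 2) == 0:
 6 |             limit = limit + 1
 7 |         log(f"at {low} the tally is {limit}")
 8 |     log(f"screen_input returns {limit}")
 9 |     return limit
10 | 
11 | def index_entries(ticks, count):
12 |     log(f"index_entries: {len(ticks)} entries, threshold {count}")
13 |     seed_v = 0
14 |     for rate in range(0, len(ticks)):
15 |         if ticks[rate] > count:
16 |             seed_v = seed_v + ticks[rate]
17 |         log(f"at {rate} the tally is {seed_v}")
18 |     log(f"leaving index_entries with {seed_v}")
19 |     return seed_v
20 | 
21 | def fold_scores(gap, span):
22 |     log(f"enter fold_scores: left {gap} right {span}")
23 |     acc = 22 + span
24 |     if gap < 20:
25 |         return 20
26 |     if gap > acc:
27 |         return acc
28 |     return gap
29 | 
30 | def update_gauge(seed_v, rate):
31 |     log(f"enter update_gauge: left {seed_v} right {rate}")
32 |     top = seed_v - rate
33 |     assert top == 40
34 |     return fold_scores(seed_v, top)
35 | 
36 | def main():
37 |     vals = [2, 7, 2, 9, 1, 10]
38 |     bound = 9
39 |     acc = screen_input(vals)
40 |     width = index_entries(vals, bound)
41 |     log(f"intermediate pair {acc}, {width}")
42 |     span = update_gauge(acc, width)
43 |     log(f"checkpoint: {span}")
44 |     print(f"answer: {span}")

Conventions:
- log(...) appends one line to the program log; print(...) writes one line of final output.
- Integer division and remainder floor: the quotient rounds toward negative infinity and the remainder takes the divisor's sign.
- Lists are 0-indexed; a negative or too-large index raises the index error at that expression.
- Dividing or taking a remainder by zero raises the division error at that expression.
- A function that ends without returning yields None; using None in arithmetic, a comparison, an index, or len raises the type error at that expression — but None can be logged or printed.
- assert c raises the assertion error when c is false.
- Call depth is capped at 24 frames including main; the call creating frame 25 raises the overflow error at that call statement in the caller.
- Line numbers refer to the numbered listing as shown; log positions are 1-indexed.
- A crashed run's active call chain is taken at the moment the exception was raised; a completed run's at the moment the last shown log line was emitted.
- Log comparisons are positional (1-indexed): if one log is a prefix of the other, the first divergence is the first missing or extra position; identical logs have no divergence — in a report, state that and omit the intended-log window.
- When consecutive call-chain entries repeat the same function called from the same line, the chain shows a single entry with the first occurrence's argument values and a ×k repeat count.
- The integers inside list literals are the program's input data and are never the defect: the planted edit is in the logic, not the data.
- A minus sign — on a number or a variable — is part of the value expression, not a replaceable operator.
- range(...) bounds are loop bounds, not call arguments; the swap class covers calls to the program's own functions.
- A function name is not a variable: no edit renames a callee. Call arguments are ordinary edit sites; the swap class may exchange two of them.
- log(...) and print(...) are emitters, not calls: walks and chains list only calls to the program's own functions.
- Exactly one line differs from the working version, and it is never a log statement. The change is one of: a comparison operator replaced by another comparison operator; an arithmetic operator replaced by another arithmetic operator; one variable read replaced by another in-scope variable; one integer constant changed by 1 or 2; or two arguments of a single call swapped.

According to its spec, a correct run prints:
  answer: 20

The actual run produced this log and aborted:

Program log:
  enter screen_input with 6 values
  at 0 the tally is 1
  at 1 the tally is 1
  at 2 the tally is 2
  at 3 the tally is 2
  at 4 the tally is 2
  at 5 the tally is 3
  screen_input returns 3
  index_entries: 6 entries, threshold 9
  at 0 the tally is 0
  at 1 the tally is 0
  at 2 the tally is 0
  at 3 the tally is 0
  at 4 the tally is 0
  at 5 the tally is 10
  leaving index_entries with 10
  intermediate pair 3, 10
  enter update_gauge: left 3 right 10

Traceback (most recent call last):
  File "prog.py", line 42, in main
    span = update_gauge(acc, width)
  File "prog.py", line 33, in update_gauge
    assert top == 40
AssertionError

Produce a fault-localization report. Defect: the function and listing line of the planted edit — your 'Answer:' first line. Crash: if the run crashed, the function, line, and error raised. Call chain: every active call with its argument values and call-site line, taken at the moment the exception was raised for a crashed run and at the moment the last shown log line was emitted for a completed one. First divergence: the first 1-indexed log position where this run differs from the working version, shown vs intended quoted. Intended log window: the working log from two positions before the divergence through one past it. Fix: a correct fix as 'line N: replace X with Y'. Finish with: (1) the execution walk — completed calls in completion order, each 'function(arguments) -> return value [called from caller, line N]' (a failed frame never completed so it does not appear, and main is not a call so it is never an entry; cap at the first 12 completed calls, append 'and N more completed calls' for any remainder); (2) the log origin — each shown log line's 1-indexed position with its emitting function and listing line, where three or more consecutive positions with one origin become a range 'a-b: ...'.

Answer: the defect is in update_gauge at line 33.
Key fact: A complete run would log 'enter fold_scores: left 3 right -7' next, but this one stopped at 18 lines.
Crash: update_gauge, line 33, AssertionError.
Call chain: main -> update_gauge(3, 10) (called at line 42).
First divergence: position 19; the shown log stops at 18 lines while the working version next logs 'enter fold_scores: left 3 right -7'.
Intended log window:
  17: intermediate pair 3, 10
  18: enter update_gauge: left 3 right 10
  19: enter fold_scores: left 3 right -7
  20: checkpoint: 20
Execution walk:
  screen_input([2, 7, 2, 9, 1, 10]) -> 3  [called from main, line 39]
  index_entries([2, 7, 2, 9, 1, 10], 9) -> 10  [called from main, line 40]
Origin of each log line:
  1: logged in screen_input at line 2
  2-7: logged in screen_input at line 7
  8: logged in screen_input at line 8
  9: logged in index_entries at line 12
  10-15: logged in index_entries at line 17
  16: logged in index_entries at line 18
  17: logged in main at line 41
  18: logged in update_gauge at line 31
A correct fix: line 33: replace `==` with `<=`.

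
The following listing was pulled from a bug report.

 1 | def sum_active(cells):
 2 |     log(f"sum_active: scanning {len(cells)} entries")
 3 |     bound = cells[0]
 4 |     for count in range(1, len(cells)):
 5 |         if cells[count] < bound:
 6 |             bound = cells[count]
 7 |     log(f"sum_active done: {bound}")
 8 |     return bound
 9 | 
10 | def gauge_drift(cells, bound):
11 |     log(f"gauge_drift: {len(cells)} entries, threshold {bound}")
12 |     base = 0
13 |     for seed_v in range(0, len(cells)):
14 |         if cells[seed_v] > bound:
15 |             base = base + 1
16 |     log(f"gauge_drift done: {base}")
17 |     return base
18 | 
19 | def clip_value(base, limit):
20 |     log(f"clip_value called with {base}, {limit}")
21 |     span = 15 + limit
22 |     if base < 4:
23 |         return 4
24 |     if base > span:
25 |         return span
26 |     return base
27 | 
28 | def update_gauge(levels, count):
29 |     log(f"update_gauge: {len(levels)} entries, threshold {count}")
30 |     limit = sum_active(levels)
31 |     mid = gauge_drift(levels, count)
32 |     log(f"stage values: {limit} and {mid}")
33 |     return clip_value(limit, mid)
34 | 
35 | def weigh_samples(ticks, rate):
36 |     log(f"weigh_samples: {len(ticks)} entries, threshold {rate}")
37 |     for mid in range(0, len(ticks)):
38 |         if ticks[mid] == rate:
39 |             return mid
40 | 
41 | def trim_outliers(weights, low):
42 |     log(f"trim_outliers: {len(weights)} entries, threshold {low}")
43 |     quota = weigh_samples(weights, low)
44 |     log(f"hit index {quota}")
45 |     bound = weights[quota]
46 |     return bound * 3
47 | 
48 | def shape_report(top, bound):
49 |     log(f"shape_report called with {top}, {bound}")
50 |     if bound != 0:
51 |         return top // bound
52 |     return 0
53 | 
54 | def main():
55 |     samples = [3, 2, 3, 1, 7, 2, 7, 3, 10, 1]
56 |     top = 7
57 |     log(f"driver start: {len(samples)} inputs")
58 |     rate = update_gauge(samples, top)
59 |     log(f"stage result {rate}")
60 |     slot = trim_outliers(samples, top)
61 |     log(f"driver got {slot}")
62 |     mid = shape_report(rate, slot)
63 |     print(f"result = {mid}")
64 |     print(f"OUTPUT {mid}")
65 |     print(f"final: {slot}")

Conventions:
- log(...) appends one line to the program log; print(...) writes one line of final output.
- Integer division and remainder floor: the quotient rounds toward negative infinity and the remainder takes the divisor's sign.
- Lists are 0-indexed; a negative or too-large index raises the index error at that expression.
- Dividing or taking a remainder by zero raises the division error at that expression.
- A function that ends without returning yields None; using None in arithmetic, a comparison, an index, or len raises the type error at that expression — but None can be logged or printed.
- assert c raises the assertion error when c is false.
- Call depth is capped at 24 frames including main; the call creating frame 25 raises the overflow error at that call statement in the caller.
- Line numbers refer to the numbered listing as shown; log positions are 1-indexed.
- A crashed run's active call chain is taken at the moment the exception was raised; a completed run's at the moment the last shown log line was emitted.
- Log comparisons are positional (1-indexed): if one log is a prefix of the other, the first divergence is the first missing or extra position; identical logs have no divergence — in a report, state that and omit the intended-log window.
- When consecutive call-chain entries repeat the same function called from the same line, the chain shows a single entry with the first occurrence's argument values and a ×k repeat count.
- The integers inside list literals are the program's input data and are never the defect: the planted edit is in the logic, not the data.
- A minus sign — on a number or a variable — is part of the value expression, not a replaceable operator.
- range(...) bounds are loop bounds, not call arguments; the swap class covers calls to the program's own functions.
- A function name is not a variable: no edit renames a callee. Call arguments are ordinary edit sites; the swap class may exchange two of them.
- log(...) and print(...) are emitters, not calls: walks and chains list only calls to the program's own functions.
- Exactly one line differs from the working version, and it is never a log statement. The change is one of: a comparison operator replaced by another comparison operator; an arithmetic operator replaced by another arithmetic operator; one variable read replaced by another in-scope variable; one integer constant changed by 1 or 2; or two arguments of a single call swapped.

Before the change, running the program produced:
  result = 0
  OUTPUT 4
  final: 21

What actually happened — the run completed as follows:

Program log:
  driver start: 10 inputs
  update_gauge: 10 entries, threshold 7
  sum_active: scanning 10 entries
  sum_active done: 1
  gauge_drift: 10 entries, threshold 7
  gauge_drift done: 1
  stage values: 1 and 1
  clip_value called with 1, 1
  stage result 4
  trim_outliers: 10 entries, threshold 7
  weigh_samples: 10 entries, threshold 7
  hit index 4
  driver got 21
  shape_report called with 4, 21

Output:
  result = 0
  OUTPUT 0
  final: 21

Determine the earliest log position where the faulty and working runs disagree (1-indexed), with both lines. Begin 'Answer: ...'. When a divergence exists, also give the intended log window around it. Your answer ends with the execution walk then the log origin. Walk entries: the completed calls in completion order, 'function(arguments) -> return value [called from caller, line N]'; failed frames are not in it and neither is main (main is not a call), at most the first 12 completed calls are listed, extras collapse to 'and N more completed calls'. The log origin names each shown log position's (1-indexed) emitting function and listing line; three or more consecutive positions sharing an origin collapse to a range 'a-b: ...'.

Answer: none; the two logs match at every position.
Execution walk:
  sum_active([3, 2, 3, 1, 7, 2, 7, 3, 10, 1]) -> 1  [called from update_gauge, line 30]
  gauge_drift([3, 2, 3, 1, 7, 2, 7, 3, 10, 1], 7) -> 1  [called from update_gauge, line 31]
  clip_value(1, 1) -> 4  [called from update_gauge, line 33]
  update_gauge([3, 2, 3, 1, 7, 2, 7, 3, 10, 1], 7) -> 4  [called from main, line 58]
  weigh_samples([3, 2, 3, 1, 7, 2, 7, 3, 10, 1], 7) -> 4  [called from trim_outliers, line 43]
  trim_outliers([3, 2, 3, 1, 7, 2, 7, 3, 10, 1], 7) -> 21  [called from main, line 60]
  shape_report(4, 21) -> 0  [called from main, line 62]
Log origins:
  1: emitted by main (line 57)
  2: emitted by update_gauge (line 29)
  3: emitted by sum_active (line 2)
  4: emitted by sum_active (line 7)
  5: emitted by gauge_drift (line 11)
  6: emitted by gauge_drift (line 16)
  7: emitted by update_gauge (line 32)
  8: emitted by clip_value (line 20)
  9: emitted by main (line 59)
  10: emitted by trim_outliers (line 42)
  11: emitted by weigh_samples (line 36)
  12: emitted by trim_outliers (line 44)
  13: emitted by main (line 61)
  14: emitted by shape_report (line 49)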